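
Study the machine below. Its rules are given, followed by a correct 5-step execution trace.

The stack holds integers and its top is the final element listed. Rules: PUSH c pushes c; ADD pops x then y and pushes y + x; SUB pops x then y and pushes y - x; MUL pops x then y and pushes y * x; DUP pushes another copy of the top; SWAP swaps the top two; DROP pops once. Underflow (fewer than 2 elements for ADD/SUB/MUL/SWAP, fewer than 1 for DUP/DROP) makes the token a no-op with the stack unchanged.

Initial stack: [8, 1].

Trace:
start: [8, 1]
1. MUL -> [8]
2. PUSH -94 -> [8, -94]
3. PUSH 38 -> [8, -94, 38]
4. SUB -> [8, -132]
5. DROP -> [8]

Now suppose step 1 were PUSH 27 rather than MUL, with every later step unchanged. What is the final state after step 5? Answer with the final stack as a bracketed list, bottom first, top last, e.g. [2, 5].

[8, 1, 27]

(re-executing from step 1 with the substitution; state before step 1: [8, 1])
1. PUSH 27 -> [8, 1, 27]
2. PUSH -94 -> [8, 1, 27, -94]
3. PUSH 38 -> [8, 1, 27, -94, 38]
4. SUB -> [8, 1, 27, -132]
5. DROP -> [8, 1, 27]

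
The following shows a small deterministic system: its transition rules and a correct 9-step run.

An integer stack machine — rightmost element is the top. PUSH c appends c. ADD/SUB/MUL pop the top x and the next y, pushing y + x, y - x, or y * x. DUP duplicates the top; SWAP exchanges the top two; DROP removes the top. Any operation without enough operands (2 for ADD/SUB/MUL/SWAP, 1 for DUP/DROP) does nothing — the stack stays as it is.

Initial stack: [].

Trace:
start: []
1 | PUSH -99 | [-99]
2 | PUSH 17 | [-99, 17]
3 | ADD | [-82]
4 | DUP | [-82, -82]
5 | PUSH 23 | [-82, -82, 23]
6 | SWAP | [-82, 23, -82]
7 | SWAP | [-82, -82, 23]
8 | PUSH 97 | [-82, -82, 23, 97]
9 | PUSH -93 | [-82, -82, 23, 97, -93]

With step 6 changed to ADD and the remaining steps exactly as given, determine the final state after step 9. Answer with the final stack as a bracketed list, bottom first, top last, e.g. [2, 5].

(re-executing from step 6 with the substitution; state before step 6: [-82, -82, 23])
6 | ADD | [-82, -59]
7 | SWAP | [-59, -82]
8 | PUSH 97 | [-59, -82, 97]
9 | PUSH -93 | [-59, -82, 97, -93]

[-59, -82, 97, -93]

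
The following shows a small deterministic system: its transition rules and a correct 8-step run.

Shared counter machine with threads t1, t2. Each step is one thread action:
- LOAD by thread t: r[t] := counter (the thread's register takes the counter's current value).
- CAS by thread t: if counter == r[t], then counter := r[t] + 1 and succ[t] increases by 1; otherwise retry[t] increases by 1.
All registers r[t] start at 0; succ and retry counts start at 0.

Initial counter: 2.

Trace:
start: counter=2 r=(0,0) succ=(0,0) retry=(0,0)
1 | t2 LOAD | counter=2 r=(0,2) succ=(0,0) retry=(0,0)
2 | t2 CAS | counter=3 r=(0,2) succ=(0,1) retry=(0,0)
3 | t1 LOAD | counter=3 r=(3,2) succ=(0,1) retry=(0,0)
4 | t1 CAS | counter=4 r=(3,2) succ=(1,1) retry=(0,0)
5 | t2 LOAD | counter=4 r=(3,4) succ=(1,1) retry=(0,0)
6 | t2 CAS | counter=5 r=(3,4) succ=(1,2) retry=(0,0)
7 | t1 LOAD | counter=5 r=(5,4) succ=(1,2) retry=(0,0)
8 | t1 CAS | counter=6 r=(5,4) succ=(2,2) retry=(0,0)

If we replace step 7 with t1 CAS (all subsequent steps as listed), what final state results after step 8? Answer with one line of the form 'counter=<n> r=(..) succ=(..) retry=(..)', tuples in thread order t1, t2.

(re-executing from step 7 with the substitution; state before step 7: counter=5 r=(3,4) succ=(1,2) retry=(0,0))
7 | t1 CAS | counter=5 r=(3,4) succ=(1,2) retry=(1,0)
8 | t1 CAS | counter=5 r=(3,4) succ=(1,2) retry=(2,0)

counter=5 r=(3,4) succ=(1,2) retry=(2,0)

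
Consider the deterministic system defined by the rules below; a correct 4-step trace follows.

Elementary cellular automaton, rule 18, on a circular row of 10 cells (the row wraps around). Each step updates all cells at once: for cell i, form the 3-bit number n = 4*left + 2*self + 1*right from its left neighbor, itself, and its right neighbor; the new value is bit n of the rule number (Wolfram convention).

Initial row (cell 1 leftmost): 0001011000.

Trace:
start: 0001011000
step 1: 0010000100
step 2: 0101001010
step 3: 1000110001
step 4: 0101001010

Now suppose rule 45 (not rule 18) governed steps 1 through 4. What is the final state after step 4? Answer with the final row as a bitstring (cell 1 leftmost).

1110010111

(re-executing steps 1..4 under rule 45; state before step 1: 0001011000)
step 1: 1101110011
step 2: 0011000010
step 3: 1010011010
step 4: 1110010111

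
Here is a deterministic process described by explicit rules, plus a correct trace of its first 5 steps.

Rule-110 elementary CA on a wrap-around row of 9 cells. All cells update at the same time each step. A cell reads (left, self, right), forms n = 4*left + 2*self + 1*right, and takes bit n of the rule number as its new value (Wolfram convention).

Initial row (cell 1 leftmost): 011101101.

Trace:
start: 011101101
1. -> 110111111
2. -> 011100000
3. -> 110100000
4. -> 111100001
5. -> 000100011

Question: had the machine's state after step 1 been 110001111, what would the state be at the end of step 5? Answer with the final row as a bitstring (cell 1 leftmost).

state after step 1 := 110001111
2. -> 010011000
3. -> 110111000
4. -> 111101001
5. -> 000111011

000111011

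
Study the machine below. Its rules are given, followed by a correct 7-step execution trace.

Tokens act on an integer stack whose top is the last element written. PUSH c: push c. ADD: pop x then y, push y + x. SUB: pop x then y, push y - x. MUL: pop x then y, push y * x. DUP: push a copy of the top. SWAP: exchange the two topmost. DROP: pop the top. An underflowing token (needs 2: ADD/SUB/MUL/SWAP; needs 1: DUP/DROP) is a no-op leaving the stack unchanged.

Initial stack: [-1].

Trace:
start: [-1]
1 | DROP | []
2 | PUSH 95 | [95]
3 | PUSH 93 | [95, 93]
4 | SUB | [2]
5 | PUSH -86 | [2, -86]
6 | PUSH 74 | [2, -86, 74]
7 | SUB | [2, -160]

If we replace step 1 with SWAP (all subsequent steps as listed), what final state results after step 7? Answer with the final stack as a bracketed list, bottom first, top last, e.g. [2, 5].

[-1, 2, -160]

(re-executing from step 1 with the substitution; state before step 1: [-1])
1 | SWAP | [-1]
2 | PUSH 95 | [-1, 95]
3 | PUSH 93 | [-1, 95, 93]
4 | SUB | [-1, 2]
5 | PUSH -86 | [-1, 2, -86]
6 | PUSH 74 | [-1, 2, -86, 74]
7 | SUB | [-1, 2, -160]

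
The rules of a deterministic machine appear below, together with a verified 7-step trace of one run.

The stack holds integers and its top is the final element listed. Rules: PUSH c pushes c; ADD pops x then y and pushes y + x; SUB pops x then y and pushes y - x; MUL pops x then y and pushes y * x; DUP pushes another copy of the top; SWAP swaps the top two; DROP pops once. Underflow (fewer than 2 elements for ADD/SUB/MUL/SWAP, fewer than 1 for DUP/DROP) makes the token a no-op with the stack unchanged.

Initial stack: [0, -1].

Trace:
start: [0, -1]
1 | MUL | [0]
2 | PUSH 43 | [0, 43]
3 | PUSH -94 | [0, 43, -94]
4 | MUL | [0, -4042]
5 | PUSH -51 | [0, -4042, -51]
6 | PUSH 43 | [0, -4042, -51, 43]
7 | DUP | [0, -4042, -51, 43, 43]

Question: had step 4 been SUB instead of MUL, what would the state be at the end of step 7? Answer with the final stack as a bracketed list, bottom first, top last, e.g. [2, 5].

[0, 137, -51, 43, 43]

(re-executing from step 4 with the substitution; state before step 4: [0, 43, -94])
4 | SUB | [0, 137]
5 | PUSH -51 | [0, 137, -51]
6 | PUSH 43 | [0, 137, -51, 43]
7 | DUP | [0, 137, -51, 43, 43]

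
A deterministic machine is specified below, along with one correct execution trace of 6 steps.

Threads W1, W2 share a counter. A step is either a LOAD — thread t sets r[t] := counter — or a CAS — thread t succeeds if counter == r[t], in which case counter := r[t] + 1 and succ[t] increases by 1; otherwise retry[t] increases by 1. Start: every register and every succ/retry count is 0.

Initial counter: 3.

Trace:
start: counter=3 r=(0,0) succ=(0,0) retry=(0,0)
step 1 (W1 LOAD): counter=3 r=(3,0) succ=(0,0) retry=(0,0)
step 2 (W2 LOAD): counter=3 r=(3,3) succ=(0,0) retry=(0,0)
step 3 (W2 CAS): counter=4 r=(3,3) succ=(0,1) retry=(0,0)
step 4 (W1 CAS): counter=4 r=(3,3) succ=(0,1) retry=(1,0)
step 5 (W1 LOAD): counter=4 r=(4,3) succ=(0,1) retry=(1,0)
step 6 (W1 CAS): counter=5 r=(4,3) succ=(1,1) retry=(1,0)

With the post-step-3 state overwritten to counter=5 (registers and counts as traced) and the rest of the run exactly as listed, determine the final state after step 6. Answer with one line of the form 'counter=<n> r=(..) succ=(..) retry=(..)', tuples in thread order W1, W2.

counter=6 r=(5,3) succ=(1,1) retry=(1,0)

state after step 3 := counter=5 r=(3,3) succ=(0,1) retry=(0,0)
step 4 (W1 CAS): counter=5 r=(3,3) succ=(0,1) retry=(1,0)
step 5 (W1 LOAD): counter=5 r=(5,3) succ=(0,1) retry=(1,0)
step 6 (W1 CAS): counter=6 r=(5,3) succ=(1,1) retry=(1,0)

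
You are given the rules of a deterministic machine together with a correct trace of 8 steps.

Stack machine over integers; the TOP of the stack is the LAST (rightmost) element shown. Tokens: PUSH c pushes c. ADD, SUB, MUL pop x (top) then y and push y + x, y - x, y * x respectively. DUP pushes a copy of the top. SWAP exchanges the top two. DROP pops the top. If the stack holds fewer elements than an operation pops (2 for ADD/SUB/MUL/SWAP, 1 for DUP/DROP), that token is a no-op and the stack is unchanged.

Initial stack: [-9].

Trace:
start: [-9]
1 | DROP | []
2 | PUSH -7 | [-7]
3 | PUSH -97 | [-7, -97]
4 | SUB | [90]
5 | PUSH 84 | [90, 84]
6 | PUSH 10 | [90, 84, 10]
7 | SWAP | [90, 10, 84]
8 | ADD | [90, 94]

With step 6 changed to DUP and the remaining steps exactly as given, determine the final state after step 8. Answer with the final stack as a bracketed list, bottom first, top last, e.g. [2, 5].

[90, 168]

(re-executing from step 6 with the substitution; state before step 6: [90, 84])
6 | DUP | [90, 84, 84]
7 | SWAP | [90, 84, 84]
8 | ADD | [90, 168]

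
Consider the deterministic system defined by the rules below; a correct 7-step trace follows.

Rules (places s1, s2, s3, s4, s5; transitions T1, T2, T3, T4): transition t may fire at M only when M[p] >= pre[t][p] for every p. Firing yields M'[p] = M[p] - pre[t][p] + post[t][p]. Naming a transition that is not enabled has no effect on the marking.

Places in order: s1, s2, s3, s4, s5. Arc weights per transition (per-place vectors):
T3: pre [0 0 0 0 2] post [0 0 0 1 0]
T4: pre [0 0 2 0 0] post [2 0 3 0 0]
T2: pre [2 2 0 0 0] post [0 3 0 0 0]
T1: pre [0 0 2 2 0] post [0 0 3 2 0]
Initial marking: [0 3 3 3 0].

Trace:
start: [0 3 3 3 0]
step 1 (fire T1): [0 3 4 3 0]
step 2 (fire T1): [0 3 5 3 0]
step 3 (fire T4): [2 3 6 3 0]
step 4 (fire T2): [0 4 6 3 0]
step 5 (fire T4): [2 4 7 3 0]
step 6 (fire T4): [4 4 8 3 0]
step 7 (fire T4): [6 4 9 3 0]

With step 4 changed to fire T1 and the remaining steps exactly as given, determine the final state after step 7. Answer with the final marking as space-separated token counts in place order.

8 3 10 3 0

(re-executing from step 4 with the substitution; state before step 4: [2 3 6 3 0])
step 4 (fire T1): [2 3 7 3 0]
step 5 (fire T4): [4 3 8 3 0]
step 6 (fire T4): [6 3 9 3 0]
step 7 (fire T4): [8 3 10 3 0]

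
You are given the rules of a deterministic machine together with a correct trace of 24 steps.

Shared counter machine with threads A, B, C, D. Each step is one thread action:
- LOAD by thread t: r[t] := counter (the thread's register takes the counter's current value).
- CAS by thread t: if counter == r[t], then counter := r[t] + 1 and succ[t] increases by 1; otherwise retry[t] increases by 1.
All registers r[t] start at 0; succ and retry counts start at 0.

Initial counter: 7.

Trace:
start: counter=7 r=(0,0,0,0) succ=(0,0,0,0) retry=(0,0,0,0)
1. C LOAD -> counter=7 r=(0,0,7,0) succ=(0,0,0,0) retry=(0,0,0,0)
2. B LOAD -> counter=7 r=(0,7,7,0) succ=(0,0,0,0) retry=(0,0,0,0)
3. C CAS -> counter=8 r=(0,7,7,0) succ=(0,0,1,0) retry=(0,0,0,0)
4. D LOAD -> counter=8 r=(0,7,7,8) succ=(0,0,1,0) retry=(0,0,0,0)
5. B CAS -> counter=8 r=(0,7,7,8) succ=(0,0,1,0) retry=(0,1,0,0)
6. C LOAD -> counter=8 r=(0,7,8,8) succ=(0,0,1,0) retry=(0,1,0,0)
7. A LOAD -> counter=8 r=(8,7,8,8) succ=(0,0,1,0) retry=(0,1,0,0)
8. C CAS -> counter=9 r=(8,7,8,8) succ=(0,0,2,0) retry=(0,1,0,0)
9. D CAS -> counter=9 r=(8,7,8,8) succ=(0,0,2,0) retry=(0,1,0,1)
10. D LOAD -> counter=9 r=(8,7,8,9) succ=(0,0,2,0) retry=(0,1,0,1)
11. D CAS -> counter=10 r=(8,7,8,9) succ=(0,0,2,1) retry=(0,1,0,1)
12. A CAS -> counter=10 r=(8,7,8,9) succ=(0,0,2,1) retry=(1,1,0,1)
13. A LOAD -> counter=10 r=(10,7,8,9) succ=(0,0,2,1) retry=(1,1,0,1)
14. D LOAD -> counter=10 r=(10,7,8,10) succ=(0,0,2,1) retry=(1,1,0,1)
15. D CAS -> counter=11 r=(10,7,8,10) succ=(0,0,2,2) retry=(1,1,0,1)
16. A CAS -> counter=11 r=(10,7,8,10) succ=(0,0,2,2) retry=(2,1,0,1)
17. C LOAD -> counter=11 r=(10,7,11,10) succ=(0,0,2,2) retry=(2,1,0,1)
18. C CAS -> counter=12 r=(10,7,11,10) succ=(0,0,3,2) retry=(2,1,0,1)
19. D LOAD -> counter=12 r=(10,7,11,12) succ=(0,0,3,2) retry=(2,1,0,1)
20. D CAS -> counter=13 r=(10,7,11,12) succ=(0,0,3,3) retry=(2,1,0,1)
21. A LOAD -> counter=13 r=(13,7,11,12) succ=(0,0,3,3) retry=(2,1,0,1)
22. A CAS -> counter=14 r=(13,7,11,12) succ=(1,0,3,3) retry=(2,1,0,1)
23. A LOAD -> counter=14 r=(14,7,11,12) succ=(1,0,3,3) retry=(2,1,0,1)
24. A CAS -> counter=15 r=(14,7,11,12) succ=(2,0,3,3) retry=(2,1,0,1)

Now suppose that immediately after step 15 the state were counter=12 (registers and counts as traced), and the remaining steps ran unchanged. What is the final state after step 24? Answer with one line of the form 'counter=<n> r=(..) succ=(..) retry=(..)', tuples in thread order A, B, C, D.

counter=16 r=(15,7,12,13) succ=(2,0,3,3) retry=(2,1,0,1)

state after step 15 := counter=12 r=(10,7,8,10) succ=(0,0,2,2) retry=(1,1,0,1)
16. A CAS -> counter=12 r=(10,7,8,10) succ=(0,0,2,2) retry=(2,1,0,1)
17. C LOAD -> counter=12 r=(10,7,12,10) succ=(0,0,2,2) retry=(2,1,0,1)
18. C CAS -> counter=13 r=(10,7,12,10) succ=(0,0,3,2) retry=(2,1,0,1)
19. D LOAD -> counter=13 r=(10,7,12,13) succ=(0,0,3,2) retry=(2,1,0,1)
20. D CAS -> counter=14 r=(10,7,12,13) succ=(0,0,3,3) retry=(2,1,0,1)
21. A LOAD -> counter=14 r=(14,7,12,13) succ=(0,0,3,3) retry=(2,1,0,1)
22. A CAS -> counter=15 r=(14,7,12,13) succ=(1,0,3,3) retry=(2,1,0,1)
23. A LOAD -> counter=15 r=(15,7,12,13) succ=(1,0,3,3) retry=(2,1,0,1)
24. A CAS -> counter=16 r=(15,7,12,13) succ=(2,0,3,3) retry=(2,1,0,1)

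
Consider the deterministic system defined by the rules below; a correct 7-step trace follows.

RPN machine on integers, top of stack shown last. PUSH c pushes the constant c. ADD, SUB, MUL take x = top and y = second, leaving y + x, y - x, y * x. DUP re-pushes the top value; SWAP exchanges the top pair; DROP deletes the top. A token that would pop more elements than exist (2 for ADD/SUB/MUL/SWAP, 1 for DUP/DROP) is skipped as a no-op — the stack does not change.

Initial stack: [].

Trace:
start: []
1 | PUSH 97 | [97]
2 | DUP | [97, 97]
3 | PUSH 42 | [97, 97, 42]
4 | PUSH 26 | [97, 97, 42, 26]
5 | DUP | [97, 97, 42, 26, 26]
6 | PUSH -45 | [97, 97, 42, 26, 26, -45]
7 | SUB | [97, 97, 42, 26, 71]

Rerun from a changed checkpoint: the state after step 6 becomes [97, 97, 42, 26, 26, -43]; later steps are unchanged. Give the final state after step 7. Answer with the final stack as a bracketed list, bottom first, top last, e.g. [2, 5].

state after step 6 := [97, 97, 42, 26, 26, -43]
7 | SUB | [97, 97, 42, 26, 69]

[97, 97, 42, 26, 69]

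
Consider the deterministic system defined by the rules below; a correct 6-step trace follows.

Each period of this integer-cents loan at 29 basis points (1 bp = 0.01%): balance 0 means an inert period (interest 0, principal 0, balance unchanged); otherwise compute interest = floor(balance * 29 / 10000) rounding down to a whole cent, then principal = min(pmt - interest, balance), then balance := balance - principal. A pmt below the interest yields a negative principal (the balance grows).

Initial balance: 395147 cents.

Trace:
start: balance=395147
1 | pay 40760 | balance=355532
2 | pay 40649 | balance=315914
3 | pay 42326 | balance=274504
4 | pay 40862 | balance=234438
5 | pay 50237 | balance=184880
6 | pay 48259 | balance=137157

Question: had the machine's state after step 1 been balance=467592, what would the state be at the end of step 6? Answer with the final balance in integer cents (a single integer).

250850

state after step 1 := balance=467592
2 | pay 40649 | balance=428299
3 | pay 42326 | balance=387215
4 | pay 40862 | balance=347475
5 | pay 50237 | balance=298245
6 | pay 48259 | balance=250850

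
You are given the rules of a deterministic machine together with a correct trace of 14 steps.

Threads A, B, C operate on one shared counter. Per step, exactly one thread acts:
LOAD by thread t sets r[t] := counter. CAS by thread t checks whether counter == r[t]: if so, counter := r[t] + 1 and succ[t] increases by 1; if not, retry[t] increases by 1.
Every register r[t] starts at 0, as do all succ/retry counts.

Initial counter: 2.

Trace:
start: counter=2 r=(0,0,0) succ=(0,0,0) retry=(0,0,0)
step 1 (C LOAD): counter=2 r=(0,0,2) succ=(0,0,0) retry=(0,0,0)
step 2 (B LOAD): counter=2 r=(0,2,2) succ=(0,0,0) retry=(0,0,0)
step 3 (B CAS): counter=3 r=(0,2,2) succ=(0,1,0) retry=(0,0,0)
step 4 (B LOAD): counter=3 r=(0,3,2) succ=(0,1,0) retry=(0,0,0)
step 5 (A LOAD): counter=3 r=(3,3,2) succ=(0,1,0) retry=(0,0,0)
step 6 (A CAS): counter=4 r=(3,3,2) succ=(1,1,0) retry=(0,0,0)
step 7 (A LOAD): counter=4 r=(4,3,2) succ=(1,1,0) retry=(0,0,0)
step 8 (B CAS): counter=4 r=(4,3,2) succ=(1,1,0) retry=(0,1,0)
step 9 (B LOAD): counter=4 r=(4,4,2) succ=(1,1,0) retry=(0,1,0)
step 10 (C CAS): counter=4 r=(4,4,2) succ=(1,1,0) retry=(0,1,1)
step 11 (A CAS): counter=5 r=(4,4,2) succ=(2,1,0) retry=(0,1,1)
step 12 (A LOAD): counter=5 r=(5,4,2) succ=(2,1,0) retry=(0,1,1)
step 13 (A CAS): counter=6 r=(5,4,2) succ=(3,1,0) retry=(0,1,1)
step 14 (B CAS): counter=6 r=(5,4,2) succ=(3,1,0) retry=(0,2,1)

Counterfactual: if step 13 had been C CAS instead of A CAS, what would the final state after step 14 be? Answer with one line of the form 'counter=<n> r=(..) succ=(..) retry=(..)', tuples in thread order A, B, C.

(re-executing from step 13 with the substitution; state before step 13: counter=5 r=(5,4,2) succ=(2,1,0) retry=(0,1,1))
step 13 (C CAS): counter=5 r=(5,4,2) succ=(2,1,0) retry=(0,1,2)
step 14 (B CAS): counter=5 r=(5,4,2) succ=(2,1,0) retry=(0,2,2)

counter=5 r=(5,4,2) succ=(2,1,0) retry=(0,2,2)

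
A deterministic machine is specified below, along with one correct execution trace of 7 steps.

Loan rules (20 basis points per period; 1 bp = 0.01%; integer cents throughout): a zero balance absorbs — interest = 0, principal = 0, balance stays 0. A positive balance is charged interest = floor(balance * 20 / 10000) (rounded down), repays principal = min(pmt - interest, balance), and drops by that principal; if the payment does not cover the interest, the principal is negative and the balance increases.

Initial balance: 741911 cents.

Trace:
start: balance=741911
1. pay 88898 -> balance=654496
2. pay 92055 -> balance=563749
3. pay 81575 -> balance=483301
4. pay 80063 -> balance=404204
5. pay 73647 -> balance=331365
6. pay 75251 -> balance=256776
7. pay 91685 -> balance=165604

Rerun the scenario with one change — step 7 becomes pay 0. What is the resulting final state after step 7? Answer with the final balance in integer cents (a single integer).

(re-executing from step 7 with the substitution; state before step 7: balance=256776)
7. pay 0 -> balance=257289

257289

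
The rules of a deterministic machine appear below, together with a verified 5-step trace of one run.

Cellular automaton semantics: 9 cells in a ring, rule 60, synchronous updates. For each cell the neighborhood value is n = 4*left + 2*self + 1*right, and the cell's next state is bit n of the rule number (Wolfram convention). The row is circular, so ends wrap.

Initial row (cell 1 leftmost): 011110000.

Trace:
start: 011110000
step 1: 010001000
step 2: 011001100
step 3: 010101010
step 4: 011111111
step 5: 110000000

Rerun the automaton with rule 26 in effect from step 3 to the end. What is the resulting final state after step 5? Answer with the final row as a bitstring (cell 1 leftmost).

(re-executing steps 3..5 under rule 26; state before step 3: 011001100)
step 3: 110111010
step 4: 100100000
step 5: 011010001

011010001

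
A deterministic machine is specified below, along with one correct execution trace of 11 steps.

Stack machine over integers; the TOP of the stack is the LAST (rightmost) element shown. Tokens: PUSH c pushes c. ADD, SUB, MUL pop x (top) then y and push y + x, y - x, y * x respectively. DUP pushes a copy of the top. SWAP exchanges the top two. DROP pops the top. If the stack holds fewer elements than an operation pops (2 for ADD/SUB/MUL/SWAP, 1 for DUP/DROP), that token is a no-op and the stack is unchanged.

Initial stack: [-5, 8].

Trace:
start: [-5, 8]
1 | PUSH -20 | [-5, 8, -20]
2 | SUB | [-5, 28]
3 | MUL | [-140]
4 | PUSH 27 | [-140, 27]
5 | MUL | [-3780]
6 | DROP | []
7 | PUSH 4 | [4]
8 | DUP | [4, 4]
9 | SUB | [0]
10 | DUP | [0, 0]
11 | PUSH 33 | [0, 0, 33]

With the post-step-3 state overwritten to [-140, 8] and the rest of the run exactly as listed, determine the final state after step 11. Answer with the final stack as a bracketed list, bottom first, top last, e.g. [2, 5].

[-140, 0, 0, 33]

state after step 3 := [-140, 8]
4 | PUSH 27 | [-140, 8, 27]
5 | MUL | [-140, 216]
6 | DROP | [-140]
7 | PUSH 4 | [-140, 4]
8 | DUP | [-140, 4, 4]
9 | SUB | [-140, 0]
10 | DUP | [-140, 0, 0]
11 | PUSH 33 | [-140, 0, 0, 33]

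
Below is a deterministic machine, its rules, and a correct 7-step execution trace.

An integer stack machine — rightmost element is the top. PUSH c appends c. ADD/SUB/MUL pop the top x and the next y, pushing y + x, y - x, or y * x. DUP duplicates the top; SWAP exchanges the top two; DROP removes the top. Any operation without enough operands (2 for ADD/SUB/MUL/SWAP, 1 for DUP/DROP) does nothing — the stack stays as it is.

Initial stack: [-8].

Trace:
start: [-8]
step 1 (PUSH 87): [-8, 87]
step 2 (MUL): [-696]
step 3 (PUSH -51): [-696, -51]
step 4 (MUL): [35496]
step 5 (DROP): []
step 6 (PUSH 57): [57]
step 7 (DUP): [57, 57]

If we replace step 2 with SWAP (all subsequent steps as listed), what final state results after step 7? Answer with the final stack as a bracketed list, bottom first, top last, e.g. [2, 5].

(re-executing from step 2 with the substitution; state before step 2: [-8, 87])
step 2 (SWAP): [87, -8]
step 3 (PUSH -51): [87, -8, -51]
step 4 (MUL): [87, 408]
step 5 (DROP): [87]
step 6 (PUSH 57): [87, 57]
step 7 (DUP): [87, 57, 57]

[87, 57, 57]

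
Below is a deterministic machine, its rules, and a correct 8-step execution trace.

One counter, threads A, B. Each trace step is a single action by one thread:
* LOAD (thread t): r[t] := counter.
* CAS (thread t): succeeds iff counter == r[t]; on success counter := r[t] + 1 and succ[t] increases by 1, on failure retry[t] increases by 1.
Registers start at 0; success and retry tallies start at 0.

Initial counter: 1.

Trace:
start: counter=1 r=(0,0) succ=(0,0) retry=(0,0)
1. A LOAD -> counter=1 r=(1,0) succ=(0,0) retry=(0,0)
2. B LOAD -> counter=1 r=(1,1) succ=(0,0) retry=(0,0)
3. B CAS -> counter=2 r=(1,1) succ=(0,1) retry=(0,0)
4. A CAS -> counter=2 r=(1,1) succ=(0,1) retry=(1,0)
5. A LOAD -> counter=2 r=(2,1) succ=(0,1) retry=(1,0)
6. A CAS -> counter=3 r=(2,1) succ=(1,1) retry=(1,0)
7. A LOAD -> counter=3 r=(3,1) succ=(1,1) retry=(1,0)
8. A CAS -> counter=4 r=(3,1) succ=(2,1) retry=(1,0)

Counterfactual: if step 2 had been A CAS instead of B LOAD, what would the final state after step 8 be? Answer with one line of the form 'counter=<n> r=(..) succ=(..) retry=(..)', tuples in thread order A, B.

(re-executing from step 2 with the substitution; state before step 2: counter=1 r=(1,0) succ=(0,0) retry=(0,0))
2. A CAS -> counter=2 r=(1,0) succ=(1,0) retry=(0,0)
3. B CAS -> counter=2 r=(1,0) succ=(1,0) retry=(0,1)
4. A CAS -> counter=2 r=(1,0) succ=(1,0) retry=(1,1)
5. A LOAD -> counter=2 r=(2,0) succ=(1,0) retry=(1,1)
6. A CAS -> counter=3 r=(2,0) succ=(2,0) retry=(1,1)
7. A LOAD -> counter=3 r=(3,0) succ=(2,0) retry=(1,1)
8. A CAS -> counter=4 r=(3,0) succ=(3,0) retry=(1,1)

counter=4 r=(3,0) succ=(3,0) retry=(1,1)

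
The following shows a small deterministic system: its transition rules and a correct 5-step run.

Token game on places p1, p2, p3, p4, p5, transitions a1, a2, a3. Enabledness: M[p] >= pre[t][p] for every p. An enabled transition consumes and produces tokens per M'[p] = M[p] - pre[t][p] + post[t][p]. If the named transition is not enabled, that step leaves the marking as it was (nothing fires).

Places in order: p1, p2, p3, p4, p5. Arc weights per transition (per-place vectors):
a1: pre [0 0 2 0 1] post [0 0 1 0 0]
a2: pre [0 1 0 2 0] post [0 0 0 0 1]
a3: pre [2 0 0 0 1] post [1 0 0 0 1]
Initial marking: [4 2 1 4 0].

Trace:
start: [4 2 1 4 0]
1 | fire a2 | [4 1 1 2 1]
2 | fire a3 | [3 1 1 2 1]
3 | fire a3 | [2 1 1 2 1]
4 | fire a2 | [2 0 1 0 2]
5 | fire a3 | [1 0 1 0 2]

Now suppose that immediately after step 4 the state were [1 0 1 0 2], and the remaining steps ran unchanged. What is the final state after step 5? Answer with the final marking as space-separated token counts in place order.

state after step 4 := [1 0 1 0 2]
5 | fire a3 | [1 0 1 0 2]

1 0 1 0 2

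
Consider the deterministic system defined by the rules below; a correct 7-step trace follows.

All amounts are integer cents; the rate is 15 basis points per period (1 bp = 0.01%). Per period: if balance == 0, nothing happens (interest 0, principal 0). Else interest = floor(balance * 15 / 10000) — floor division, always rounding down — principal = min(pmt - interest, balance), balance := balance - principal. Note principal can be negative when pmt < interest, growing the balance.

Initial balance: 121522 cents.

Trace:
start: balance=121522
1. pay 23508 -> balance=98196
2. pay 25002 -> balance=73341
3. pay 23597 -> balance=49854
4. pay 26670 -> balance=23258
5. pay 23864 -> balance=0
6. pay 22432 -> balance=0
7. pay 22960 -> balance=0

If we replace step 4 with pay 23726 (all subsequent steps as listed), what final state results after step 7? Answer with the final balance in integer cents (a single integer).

(re-executing from step 4 with the substitution; state before step 4: balance=49854)
4. pay 23726 -> balance=26202
5. pay 23864 -> balance=2377
6. pay 22432 -> balance=0
7. pay 22960 -> balance=0

0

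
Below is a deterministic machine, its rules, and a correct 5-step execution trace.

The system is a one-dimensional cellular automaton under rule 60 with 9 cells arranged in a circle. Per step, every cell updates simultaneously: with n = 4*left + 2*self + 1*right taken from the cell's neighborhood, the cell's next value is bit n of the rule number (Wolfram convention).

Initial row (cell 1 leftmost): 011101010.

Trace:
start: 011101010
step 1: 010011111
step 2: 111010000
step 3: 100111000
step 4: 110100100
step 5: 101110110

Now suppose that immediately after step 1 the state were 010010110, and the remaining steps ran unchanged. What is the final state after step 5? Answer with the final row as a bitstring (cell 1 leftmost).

001011111

state after step 1 := 010010110
step 2: 011011101
step 3: 110110011
step 4: 001101010
step 5: 001011111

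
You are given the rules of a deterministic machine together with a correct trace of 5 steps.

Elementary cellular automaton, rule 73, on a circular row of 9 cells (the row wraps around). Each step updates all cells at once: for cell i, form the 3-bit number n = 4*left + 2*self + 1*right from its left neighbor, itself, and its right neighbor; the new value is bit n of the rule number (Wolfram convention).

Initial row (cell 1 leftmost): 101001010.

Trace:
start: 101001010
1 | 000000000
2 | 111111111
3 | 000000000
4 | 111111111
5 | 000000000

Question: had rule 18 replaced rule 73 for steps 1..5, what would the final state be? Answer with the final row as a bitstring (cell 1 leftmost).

(re-executing steps 1..5 under rule 18; state before step 1: 101001010)
1 | 000110000
2 | 001001000
3 | 010110100
4 | 100000010
5 | 010000100

010000100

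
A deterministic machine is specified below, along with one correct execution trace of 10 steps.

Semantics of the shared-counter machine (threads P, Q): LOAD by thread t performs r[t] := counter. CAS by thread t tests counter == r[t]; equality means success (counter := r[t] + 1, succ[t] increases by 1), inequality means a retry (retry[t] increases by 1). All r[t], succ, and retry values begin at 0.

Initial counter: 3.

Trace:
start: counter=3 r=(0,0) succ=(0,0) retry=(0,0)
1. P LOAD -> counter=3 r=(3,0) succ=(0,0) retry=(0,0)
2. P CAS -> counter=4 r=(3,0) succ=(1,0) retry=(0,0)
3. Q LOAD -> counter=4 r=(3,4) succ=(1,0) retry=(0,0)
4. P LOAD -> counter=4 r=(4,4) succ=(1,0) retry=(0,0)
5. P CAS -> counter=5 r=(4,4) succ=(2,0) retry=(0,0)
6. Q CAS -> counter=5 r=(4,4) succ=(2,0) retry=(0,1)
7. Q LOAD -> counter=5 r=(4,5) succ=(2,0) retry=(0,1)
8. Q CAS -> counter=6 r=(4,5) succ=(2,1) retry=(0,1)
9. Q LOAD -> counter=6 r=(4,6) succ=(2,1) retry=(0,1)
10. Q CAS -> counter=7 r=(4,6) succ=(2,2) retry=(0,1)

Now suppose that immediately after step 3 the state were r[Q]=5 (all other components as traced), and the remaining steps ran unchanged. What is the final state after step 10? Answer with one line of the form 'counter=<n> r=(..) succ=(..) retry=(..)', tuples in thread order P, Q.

counter=8 r=(4,7) succ=(2,3) retry=(0,0)

state after step 3 := counter=4 r=(3,5) succ=(1,0) retry=(0,0)
4. P LOAD -> counter=4 r=(4,5) succ=(1,0) retry=(0,0)
5. P CAS -> counter=5 r=(4,5) succ=(2,0) retry=(0,0)
6. Q CAS -> counter=6 r=(4,5) succ=(2,1) retry=(0,0)
7. Q LOAD -> counter=6 r=(4,6) succ=(2,1) retry=(0,0)
8. Q CAS -> counter=7 r=(4,6) succ=(2,2) retry=(0,0)
9. Q LOAD -> counter=7 r=(4,7) succ=(2,2) retry=(0,0)
10. Q CAS -> counter=8 r=(4,7) succ=(2,3) retry=(0,0)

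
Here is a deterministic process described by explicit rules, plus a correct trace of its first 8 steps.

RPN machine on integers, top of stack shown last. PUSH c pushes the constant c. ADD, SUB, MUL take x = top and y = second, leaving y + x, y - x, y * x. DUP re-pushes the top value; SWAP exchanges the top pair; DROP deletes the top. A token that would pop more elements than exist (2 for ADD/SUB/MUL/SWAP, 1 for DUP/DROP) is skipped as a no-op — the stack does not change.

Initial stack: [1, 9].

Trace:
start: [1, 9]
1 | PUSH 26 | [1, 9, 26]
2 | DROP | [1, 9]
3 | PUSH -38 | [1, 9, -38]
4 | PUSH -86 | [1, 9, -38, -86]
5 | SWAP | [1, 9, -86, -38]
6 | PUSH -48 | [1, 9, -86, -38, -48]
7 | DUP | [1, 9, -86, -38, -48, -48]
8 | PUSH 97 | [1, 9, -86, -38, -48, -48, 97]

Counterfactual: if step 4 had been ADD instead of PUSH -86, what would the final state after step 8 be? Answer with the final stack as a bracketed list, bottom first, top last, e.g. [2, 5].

[-29, 1, -48, -48, 97]

(re-executing from step 4 with the substitution; state before step 4: [1, 9, -38])
4 | ADD | [1, -29]
5 | SWAP | [-29, 1]
6 | PUSH -48 | [-29, 1, -48]
7 | DUP | [-29, 1, -48, -48]
8 | PUSH 97 | [-29, 1, -48, -48, 97]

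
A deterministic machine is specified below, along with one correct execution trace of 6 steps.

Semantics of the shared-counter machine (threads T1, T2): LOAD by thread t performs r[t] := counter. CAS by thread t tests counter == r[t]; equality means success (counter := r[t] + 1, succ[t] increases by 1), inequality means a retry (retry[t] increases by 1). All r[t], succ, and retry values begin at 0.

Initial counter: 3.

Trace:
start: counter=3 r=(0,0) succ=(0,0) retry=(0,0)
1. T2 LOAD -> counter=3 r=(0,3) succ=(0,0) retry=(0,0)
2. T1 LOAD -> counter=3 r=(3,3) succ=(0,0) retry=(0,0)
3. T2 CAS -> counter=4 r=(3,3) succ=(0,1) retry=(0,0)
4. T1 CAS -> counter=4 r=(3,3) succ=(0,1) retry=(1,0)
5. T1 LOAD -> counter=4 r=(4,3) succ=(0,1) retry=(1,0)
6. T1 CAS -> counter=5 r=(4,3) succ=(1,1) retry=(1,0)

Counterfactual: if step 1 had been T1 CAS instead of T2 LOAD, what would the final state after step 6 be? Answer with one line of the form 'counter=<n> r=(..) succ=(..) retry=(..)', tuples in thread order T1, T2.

counter=5 r=(4,0) succ=(2,0) retry=(1,1)

(re-executing from step 1 with the substitution; state before step 1: counter=3 r=(0,0) succ=(0,0) retry=(0,0))
1. T1 CAS -> counter=3 r=(0,0) succ=(0,0) retry=(1,0)
2. T1 LOAD -> counter=3 r=(3,0) succ=(0,0) retry=(1,0)
3. T2 CAS -> counter=3 r=(3,0) succ=(0,0) retry=(1,1)
4. T1 CAS -> counter=4 r=(3,0) succ=(1,0) retry=(1,1)
5. T1 LOAD -> counter=4 r=(4,0) succ=(1,0) retry=(1,1)
6. T1 CAS -> counter=5 r=(4,0) succ=(2,0) retry=(1,1)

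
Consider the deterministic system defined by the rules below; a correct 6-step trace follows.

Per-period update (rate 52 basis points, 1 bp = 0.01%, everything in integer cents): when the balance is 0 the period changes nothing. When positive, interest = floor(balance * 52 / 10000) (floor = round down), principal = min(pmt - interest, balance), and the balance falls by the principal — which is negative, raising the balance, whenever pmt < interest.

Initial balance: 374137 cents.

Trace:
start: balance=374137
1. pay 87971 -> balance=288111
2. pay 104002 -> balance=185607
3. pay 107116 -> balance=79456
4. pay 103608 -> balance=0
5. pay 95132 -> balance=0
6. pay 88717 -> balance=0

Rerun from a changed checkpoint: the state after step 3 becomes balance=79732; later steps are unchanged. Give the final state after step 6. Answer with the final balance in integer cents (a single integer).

state after step 3 := balance=79732
4. pay 103608 -> balance=0
5. pay 95132 -> balance=0
6. pay 88717 -> balance=0

0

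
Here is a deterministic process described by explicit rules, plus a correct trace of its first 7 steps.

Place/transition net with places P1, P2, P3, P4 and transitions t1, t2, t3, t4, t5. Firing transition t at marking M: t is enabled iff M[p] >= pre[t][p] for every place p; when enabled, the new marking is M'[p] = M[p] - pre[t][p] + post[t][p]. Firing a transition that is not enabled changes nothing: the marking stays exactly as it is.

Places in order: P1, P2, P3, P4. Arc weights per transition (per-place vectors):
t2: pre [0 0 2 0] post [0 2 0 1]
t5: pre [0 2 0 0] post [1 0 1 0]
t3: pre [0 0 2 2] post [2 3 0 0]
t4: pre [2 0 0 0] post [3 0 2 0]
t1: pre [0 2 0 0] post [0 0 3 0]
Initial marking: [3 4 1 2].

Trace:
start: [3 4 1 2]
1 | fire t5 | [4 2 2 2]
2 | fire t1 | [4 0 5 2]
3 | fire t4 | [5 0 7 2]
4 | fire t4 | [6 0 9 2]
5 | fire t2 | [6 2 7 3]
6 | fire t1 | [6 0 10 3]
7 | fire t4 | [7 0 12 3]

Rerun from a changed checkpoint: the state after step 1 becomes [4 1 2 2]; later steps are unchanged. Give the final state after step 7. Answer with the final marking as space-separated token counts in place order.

state after step 1 := [4 1 2 2]
2 | fire t1 | [4 1 2 2]
3 | fire t4 | [5 1 4 2]
4 | fire t4 | [6 1 6 2]
5 | fire t2 | [6 3 4 3]
6 | fire t1 | [6 1 7 3]
7 | fire t4 | [7 1 9 3]

7 1 9 3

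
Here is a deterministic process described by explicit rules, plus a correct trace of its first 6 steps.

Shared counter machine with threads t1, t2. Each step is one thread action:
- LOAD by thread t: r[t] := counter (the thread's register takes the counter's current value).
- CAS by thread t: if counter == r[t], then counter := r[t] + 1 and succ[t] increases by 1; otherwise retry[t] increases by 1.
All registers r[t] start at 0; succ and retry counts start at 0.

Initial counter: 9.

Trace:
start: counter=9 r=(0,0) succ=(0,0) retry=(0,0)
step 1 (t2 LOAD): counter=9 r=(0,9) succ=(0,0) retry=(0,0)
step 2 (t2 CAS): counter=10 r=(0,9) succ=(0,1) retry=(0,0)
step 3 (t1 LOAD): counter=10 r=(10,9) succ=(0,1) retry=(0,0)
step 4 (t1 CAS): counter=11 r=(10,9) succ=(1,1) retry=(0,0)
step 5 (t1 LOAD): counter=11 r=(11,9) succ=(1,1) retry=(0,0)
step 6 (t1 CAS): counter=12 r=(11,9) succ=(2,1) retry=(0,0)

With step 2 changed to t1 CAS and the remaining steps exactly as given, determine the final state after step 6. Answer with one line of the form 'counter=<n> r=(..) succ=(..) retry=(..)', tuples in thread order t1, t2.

counter=11 r=(10,9) succ=(2,0) retry=(1,0)

(re-executing from step 2 with the substitution; state before step 2: counter=9 r=(0,9) succ=(0,0) retry=(0,0))
step 2 (t1 CAS): counter=9 r=(0,9) succ=(0,0) retry=(1,0)
step 3 (t1 LOAD): counter=9 r=(9,9) succ=(0,0) retry=(1,0)
step 4 (t1 CAS): counter=10 r=(9,9) succ=(1,0) retry=(1,0)
step 5 (t1 LOAD): counter=10 r=(10,9) succ=(1,0) retry=(1,0)
step 6 (t1 CAS): counter=11 r=(10,9) succ=(2,0) retry=(1,0)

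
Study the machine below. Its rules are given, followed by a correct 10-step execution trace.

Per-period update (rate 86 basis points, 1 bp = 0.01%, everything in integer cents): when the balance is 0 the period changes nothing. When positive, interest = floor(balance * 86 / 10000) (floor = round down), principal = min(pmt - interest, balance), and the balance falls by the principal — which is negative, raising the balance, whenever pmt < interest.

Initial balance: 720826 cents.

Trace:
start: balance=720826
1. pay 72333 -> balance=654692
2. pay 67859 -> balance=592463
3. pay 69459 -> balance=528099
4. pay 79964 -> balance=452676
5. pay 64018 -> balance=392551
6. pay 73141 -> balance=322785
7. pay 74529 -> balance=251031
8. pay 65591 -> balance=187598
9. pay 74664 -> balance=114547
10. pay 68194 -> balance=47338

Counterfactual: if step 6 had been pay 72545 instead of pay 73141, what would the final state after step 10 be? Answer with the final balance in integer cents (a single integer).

47956

(re-executing from step 6 with the substitution; state before step 6: balance=392551)
6. pay 72545 -> balance=323381
7. pay 74529 -> balance=251633
8. pay 65591 -> balance=188206
9. pay 74664 -> balance=115160
10. pay 68194 -> balance=47956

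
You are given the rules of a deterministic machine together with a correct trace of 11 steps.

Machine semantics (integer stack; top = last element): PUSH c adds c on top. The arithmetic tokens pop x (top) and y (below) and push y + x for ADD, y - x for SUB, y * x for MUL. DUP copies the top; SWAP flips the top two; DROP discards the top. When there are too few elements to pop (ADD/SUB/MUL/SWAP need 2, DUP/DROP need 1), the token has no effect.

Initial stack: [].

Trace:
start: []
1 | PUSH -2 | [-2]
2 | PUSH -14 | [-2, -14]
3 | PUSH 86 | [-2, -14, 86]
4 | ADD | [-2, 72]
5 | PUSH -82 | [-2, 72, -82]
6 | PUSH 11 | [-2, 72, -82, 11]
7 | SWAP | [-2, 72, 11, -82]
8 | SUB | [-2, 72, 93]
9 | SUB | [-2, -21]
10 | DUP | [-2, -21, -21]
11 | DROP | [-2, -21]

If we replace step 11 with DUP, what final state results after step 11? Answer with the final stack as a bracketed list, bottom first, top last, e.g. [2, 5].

[-2, -21, -21, -21]

(re-executing from step 11 with the substitution; state before step 11: [-2, -21, -21])
11 | DUP | [-2, -21, -21, -21]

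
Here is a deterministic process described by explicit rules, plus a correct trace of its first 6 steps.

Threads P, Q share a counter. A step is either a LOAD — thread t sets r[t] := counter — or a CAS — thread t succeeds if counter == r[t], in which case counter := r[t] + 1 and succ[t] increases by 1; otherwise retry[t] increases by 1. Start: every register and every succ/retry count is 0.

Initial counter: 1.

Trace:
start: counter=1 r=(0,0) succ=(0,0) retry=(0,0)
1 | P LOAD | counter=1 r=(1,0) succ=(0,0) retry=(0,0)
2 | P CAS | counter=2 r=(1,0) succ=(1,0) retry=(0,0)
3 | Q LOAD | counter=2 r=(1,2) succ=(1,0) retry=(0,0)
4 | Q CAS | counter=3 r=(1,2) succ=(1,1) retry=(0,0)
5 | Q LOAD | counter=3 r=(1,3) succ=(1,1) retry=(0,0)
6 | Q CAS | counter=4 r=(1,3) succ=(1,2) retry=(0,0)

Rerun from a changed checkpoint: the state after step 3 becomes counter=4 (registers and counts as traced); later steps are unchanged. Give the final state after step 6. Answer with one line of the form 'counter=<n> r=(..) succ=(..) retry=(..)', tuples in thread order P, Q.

state after step 3 := counter=4 r=(1,2) succ=(1,0) retry=(0,0)
4 | Q CAS | counter=4 r=(1,2) succ=(1,0) retry=(0,1)
5 | Q LOAD | counter=4 r=(1,4) succ=(1,0) retry=(0,1)
6 | Q CAS | counter=5 r=(1,4) succ=(1,1) retry=(0,1)

counter=5 r=(1,4) succ=(1,1) retry=(0,1)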